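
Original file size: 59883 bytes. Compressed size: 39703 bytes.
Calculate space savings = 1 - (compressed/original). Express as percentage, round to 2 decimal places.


ratio = compressed/original = 39703/59883 = 0.66301
savings = 1 - ratio = 1 - 0.66301 = 0.33699
as a percentage: 0.33699 * 100 = 33.7%

Space savings = 1 - 39703/59883 = 33.7%


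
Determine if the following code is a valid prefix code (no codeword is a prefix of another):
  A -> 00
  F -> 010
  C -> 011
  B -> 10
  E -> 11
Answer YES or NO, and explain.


Checking each pair (does one codeword prefix another?):
  A='00' vs F='010': no prefix
  A='00' vs C='011': no prefix
  A='00' vs B='10': no prefix
  A='00' vs E='11': no prefix
  F='010' vs A='00': no prefix
  F='010' vs C='011': no prefix
  F='010' vs B='10': no prefix
  F='010' vs E='11': no prefix
  C='011' vs A='00': no prefix
  C='011' vs F='010': no prefix
  C='011' vs B='10': no prefix
  C='011' vs E='11': no prefix
  B='10' vs A='00': no prefix
  B='10' vs F='010': no prefix
  B='10' vs C='011': no prefix
  B='10' vs E='11': no prefix
  E='11' vs A='00': no prefix
  E='11' vs F='010': no prefix
  E='11' vs C='011': no prefix
  E='11' vs B='10': no prefix
No violation found over all pairs.

YES -- this is a valid prefix code. No codeword is a prefix of any other codeword.


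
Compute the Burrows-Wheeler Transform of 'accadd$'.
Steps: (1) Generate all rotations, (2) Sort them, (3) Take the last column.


Rotations (sorted):
  0: $accadd -> last char: d
  1: accadd$ -> last char: $
  2: add$acc -> last char: c
  3: cadd$ac -> last char: c
  4: ccadd$a -> last char: a
  5: d$accad -> last char: d
  6: dd$acca -> last char: a


BWT = d$ccada


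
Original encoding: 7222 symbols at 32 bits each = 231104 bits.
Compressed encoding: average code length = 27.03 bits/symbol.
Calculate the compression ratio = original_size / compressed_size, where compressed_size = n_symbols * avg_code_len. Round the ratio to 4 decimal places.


original_size = n_symbols * orig_bits = 7222 * 32 = 231104 bits
compressed_size = n_symbols * avg_code_len = 7222 * 27.03 = 195210.66 bits
ratio = original_size / compressed_size = 231104 / 195210.66 = 1.1839

Compression ratio = 1.1839


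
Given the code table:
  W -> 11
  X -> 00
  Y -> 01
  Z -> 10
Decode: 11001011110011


Decoding:
11 -> W
00 -> X
10 -> Z
11 -> W
11 -> W
00 -> X
11 -> W


Result: WXZWWXW


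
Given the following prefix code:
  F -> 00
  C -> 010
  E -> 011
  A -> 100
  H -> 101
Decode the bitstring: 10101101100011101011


Decoding step by step:
Bits 101 -> H
Bits 011 -> E
Bits 011 -> E
Bits 00 -> F
Bits 011 -> E
Bits 101 -> H
Bits 011 -> E


Decoded message: HEEFEHE


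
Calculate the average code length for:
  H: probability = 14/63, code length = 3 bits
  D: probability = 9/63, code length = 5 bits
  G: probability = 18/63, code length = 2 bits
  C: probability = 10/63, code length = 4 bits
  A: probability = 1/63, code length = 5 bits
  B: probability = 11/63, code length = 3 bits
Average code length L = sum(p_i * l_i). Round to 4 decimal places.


Weighted contributions p_i * l_i:
  H: (14/63) * 3 = 42/63
  D: (9/63) * 5 = 45/63
  G: (18/63) * 2 = 36/63
  C: (10/63) * 4 = 40/63
  A: (1/63) * 5 = 5/63
  B: (11/63) * 3 = 33/63
Sum = (42 + 45 + 36 + 40 + 5 + 33)/63 = 201/63

L = 201/63 = 3.1905 bits/symbol


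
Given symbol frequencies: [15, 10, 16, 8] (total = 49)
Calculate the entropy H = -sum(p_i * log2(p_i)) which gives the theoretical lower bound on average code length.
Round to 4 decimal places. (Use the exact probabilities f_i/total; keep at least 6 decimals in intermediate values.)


Per-symbol terms -p_i * log2(p_i) with p_i = f_i/49:
  p = 15/49 = 0.306122: log2(p) = -1.707819, -p*log2(p) = 0.522802
  p = 10/49 = 0.204082: log2(p) = -2.292782, -p*log2(p) = 0.467915
  p = 16/49 = 0.326531: log2(p) = -1.614710, -p*log2(p) = 0.527252
  p = 8/49 = 0.163265: log2(p) = -2.614710, -p*log2(p) = 0.426891
H = 0.522802 + 0.467915 + 0.527252 + 0.426891 = 1.944860

H = 1.9449 bits/symbol


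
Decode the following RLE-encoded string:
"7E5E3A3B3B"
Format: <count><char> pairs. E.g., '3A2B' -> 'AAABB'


Expanding each <count><char> pair:
  7E -> 'EEEEEEE'
  5E -> 'EEEEE'
  3A -> 'AAA'
  3B -> 'BBB'
  3B -> 'BBB'

Decoded = EEEEEEEEEEEEAAABBBBBB


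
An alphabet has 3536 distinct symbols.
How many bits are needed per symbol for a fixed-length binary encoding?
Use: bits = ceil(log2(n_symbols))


log2(3536) = 11.7879
Bracket: 2^11 = 2048 < 3536 <= 2^12 = 4096
So ceil(log2(3536)) = 12

bits = ceil(log2(3536)) = ceil(11.7879) = 12 bits


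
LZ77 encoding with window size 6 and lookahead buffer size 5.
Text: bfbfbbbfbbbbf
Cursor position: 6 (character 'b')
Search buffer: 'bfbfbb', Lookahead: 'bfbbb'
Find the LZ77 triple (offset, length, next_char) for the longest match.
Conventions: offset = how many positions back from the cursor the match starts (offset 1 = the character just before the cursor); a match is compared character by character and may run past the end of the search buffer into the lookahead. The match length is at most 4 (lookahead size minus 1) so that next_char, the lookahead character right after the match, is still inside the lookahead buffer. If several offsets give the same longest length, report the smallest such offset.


Try each offset into the search buffer:
  offset=1 (pos 5, char 'b'): match length 1
  offset=2 (pos 4, char 'b'): match length 1
  offset=3 (pos 3, char 'f'): match length 0
  offset=4 (pos 2, char 'b'): match length 4
  offset=5 (pos 1, char 'f'): match length 0
  offset=6 (pos 0, char 'b'): match length 3
Longest match has length 4 at offset 4.
next_char = character at position 6 + 4 = 10 -> 'b'

Best match: offset=4, length=4 (matching 'bfbb' starting at position 2)
LZ77 triple: (4, 4, 'b')


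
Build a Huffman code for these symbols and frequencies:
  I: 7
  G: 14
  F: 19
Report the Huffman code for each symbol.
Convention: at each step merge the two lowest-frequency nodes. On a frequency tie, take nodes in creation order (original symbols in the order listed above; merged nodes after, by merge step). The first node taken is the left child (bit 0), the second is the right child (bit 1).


Huffman tree construction:
Step 1: Merge I(7) + G(14) = 21
Step 2: Merge F(19) + (I+G)(21) = 40
Read each symbol's code off the tree from the root (left child = 0, right child = 1).

Codes:
  I: 10 (length 2)
  G: 11 (length 2)
  F: 0 (length 1)
Average code length: 61/40 = 1.5250 bits/symbol


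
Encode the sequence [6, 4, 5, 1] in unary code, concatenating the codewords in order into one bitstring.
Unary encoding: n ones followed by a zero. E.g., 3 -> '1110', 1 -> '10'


Encode each number as n ones followed by a terminating 0:
  6 -> 1111110 (7 bits)
  4 -> 11110 (5 bits)
  5 -> 111110 (6 bits)
  1 -> 10 (2 bits)
Total length = 7 + 5 + 6 + 2 = 20 bits.

Unary([6, 4, 5, 1]) = 11111101111011111010 (20 bits)


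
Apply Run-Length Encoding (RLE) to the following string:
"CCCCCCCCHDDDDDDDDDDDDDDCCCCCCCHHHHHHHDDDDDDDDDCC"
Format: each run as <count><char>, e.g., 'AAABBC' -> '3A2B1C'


Scanning runs left to right:
  i=0: run of 'C' x 8 -> '8C'
  i=8: run of 'H' x 1 -> '1H'
  i=9: run of 'D' x 14 -> '14D'
  i=23: run of 'C' x 7 -> '7C'
  i=30: run of 'H' x 7 -> '7H'
  i=37: run of 'D' x 9 -> '9D'
  i=46: run of 'C' x 2 -> '2C'

RLE = 8C1H14D7C7H9D2C


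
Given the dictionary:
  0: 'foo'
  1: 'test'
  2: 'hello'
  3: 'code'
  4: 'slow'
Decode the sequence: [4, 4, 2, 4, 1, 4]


Look up each index in the dictionary:
  4 -> 'slow'
  4 -> 'slow'
  2 -> 'hello'
  4 -> 'slow'
  1 -> 'test'
  4 -> 'slow'

Decoded: "slow slow hello slow test slow"


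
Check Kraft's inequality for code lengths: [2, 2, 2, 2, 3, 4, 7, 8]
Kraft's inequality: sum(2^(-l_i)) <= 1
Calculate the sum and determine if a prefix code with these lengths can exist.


Sum = 2^(-2) + 2^(-2) + 2^(-2) + 2^(-2) + 2^(-3) + 2^(-4) + 2^(-7) + 2^(-8)
    = 0.25 + 0.25 + 0.25 + 0.25 + 0.125 + 0.0625 + 0.0078125 + 0.00390625
    = 307/256 = 1.19921875
Since 1.19921875 > 1, Kraft's inequality is NOT satisfied.
A prefix code with these lengths CANNOT exist.

Kraft sum = 1.19921875. Not satisfied.


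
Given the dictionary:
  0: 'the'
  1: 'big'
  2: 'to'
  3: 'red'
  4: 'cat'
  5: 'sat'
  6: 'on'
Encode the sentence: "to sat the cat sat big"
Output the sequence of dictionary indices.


Look up each word in the dictionary:
  'to' -> 2
  'sat' -> 5
  'the' -> 0
  'cat' -> 4
  'sat' -> 5
  'big' -> 1

Encoded: [2, 5, 0, 4, 5, 1]


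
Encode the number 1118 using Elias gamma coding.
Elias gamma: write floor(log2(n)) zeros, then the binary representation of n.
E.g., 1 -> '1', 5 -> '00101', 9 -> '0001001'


num_bits = floor(log2(1118)) + 1 = 11
leading_zeros = num_bits - 1 = 10
binary(1118) = 10001011110

Elias gamma(1118) = '0000000000' + '10001011110' = 000000000010001011110 (21 bits)


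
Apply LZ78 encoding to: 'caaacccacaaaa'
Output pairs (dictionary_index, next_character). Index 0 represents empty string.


LZ78 encoding steps:
Dictionary: {0: ''}
Step 1: w='' (idx 0), next='c' -> output (0, 'c'), add 'c' as idx 1
Step 2: w='' (idx 0), next='a' -> output (0, 'a'), add 'a' as idx 2
Step 3: w='a' (idx 2), next='a' -> output (2, 'a'), add 'aa' as idx 3
Step 4: w='c' (idx 1), next='c' -> output (1, 'c'), add 'cc' as idx 4
Step 5: w='c' (idx 1), next='a' -> output (1, 'a'), add 'ca' as idx 5
Step 6: w='ca' (idx 5), next='a' -> output (5, 'a'), add 'caa' as idx 6
Step 7: w='aa' (idx 3), end of input -> output (3, '')


Encoded: [(0, 'c'), (0, 'a'), (2, 'a'), (1, 'c'), (1, 'a'), (5, 'a'), (3, '')]


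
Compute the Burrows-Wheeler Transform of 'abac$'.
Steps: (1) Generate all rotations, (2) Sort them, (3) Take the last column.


Rotations (sorted):
  0: $abac -> last char: c
  1: abac$ -> last char: $
  2: ac$ab -> last char: b
  3: bac$a -> last char: a
  4: c$aba -> last char: a


BWT = c$baa


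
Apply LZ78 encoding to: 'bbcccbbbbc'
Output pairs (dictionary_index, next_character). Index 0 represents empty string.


LZ78 encoding steps:
Dictionary: {0: ''}
Step 1: w='' (idx 0), next='b' -> output (0, 'b'), add 'b' as idx 1
Step 2: w='b' (idx 1), next='c' -> output (1, 'c'), add 'bc' as idx 2
Step 3: w='' (idx 0), next='c' -> output (0, 'c'), add 'c' as idx 3
Step 4: w='c' (idx 3), next='b' -> output (3, 'b'), add 'cb' as idx 4
Step 5: w='b' (idx 1), next='b' -> output (1, 'b'), add 'bb' as idx 5
Step 6: w='bc' (idx 2), end of input -> output (2, '')


Encoded: [(0, 'b'), (1, 'c'), (0, 'c'), (3, 'b'), (1, 'b'), (2, '')]


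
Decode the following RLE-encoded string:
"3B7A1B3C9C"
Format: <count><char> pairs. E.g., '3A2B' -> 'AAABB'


Expanding each <count><char> pair:
  3B -> 'BBB'
  7A -> 'AAAAAAA'
  1B -> 'B'
  3C -> 'CCC'
  9C -> 'CCCCCCCCC'

Decoded = BBBAAAAAAABCCCCCCCCCCCC


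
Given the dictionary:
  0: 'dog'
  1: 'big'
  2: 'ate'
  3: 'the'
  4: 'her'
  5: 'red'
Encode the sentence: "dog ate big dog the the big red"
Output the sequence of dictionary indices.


Look up each word in the dictionary:
  'dog' -> 0
  'ate' -> 2
  'big' -> 1
  'dog' -> 0
  'the' -> 3
  'the' -> 3
  'big' -> 1
  'red' -> 5

Encoded: [0, 2, 1, 0, 3, 3, 1, 5]


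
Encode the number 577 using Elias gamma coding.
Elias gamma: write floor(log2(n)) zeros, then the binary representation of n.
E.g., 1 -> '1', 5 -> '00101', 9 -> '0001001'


num_bits = floor(log2(577)) + 1 = 10
leading_zeros = num_bits - 1 = 9
binary(577) = 1001000001

Elias gamma(577) = '000000000' + '1001000001' = 0000000001001000001 (19 bits)


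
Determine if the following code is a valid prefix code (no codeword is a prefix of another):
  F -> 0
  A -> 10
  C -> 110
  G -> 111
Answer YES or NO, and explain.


Checking each pair (does one codeword prefix another?):
  F='0' vs A='10': no prefix
  F='0' vs C='110': no prefix
  F='0' vs G='111': no prefix
  A='10' vs F='0': no prefix
  A='10' vs C='110': no prefix
  A='10' vs G='111': no prefix
  C='110' vs F='0': no prefix
  C='110' vs A='10': no prefix
  C='110' vs G='111': no prefix
  G='111' vs F='0': no prefix
  G='111' vs A='10': no prefix
  G='111' vs C='110': no prefix
No violation found over all pairs.

YES -- this is a valid prefix code. No codeword is a prefix of any other codeword.


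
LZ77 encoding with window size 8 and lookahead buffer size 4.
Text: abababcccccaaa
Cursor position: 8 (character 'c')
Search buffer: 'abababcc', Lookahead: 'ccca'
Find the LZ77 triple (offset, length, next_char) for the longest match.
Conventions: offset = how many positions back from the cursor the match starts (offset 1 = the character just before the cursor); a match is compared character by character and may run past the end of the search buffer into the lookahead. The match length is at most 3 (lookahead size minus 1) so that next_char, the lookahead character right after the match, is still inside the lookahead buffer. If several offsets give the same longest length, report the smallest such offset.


Try each offset into the search buffer:
  offset=1 (pos 7, char 'c'): match length 3
  offset=2 (pos 6, char 'c'): match length 3
  offset=3 (pos 5, char 'b'): match length 0
  offset=4 (pos 4, char 'a'): match length 0
  offset=5 (pos 3, char 'b'): match length 0
  offset=6 (pos 2, char 'a'): match length 0
  offset=7 (pos 1, char 'b'): match length 0
  offset=8 (pos 0, char 'a'): match length 0
Longest match has length 3, found at offsets 1, 2; take the smallest, offset 1.
next_char = character at position 8 + 3 = 11 -> 'a'

Best match: offset=1, length=3 (matching 'ccc' starting at position 7)
LZ77 triple: (1, 3, 'a')


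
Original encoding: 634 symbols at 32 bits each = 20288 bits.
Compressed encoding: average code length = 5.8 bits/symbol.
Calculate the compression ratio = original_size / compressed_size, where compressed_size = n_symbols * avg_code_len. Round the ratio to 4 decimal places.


original_size = n_symbols * orig_bits = 634 * 32 = 20288 bits
compressed_size = n_symbols * avg_code_len = 634 * 5.8 = 3677.2 bits
ratio = original_size / compressed_size = 20288 / 3677.2 = 5.5172

Compression ratio = 5.5172


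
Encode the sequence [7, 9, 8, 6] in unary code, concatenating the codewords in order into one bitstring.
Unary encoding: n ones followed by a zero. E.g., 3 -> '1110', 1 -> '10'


Encode each number as n ones followed by a terminating 0:
  7 -> 11111110 (8 bits)
  9 -> 1111111110 (10 bits)
  8 -> 111111110 (9 bits)
  6 -> 1111110 (7 bits)
Total length = 8 + 10 + 9 + 7 = 34 bits.

Unary([7, 9, 8, 6]) = 1111111011111111101111111101111110 (34 bits)


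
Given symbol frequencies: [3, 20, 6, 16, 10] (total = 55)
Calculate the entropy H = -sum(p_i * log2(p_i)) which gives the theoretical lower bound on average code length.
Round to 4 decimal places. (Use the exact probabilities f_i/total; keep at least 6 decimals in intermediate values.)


Per-symbol terms -p_i * log2(p_i) with p_i = f_i/55:
  p = 3/55 = 0.054545: log2(p) = -4.196397, -p*log2(p) = 0.228894
  p = 20/55 = 0.363636: log2(p) = -1.459432, -p*log2(p) = 0.530702
  p = 6/55 = 0.109091: log2(p) = -3.196397, -p*log2(p) = 0.348698
  p = 16/55 = 0.290909: log2(p) = -1.781360, -p*log2(p) = 0.518214
  p = 10/55 = 0.181818: log2(p) = -2.459432, -p*log2(p) = 0.447169
H = 0.228894 + 0.530702 + 0.348698 + 0.518214 + 0.447169 = 2.073677

H = 2.0737 bits/symbol


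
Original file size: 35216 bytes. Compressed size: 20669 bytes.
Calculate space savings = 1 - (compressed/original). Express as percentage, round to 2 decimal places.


ratio = compressed/original = 20669/35216 = 0.586921
savings = 1 - ratio = 1 - 0.586921 = 0.413079
as a percentage: 0.413079 * 100 = 41.31%

Space savings = 1 - 20669/35216 = 41.31%


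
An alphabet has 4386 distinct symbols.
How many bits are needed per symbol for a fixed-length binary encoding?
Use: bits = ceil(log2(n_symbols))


log2(4386) = 12.0987
Bracket: 2^12 = 4096 < 4386 <= 2^13 = 8192
So ceil(log2(4386)) = 13

bits = ceil(log2(4386)) = ceil(12.0987) = 13 bits


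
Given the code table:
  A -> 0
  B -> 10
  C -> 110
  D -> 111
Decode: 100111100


Decoding:
10 -> B
0 -> A
111 -> D
10 -> B
0 -> A


Result: BADBA


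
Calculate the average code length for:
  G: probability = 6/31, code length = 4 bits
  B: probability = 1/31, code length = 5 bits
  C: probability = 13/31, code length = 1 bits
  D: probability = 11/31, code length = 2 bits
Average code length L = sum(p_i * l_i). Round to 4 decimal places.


Weighted contributions p_i * l_i:
  G: (6/31) * 4 = 24/31
  B: (1/31) * 5 = 5/31
  C: (13/31) * 1 = 13/31
  D: (11/31) * 2 = 22/31
Sum = (24 + 5 + 13 + 22)/31 = 64/31

L = 64/31 = 2.0645 bits/symbol


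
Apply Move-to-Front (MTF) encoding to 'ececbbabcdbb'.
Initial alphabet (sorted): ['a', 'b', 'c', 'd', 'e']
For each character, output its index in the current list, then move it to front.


MTF encoding:
'e': index 4 in ['a', 'b', 'c', 'd', 'e'] -> ['e', 'a', 'b', 'c', 'd']
'c': index 3 in ['e', 'a', 'b', 'c', 'd'] -> ['c', 'e', 'a', 'b', 'd']
'e': index 1 in ['c', 'e', 'a', 'b', 'd'] -> ['e', 'c', 'a', 'b', 'd']
'c': index 1 in ['e', 'c', 'a', 'b', 'd'] -> ['c', 'e', 'a', 'b', 'd']
'b': index 3 in ['c', 'e', 'a', 'b', 'd'] -> ['b', 'c', 'e', 'a', 'd']
'b': index 0 in ['b', 'c', 'e', 'a', 'd'] -> ['b', 'c', 'e', 'a', 'd']
'a': index 3 in ['b', 'c', 'e', 'a', 'd'] -> ['a', 'b', 'c', 'e', 'd']
'b': index 1 in ['a', 'b', 'c', 'e', 'd'] -> ['b', 'a', 'c', 'e', 'd']
'c': index 2 in ['b', 'a', 'c', 'e', 'd'] -> ['c', 'b', 'a', 'e', 'd']
'd': index 4 in ['c', 'b', 'a', 'e', 'd'] -> ['d', 'c', 'b', 'a', 'e']
'b': index 2 in ['d', 'c', 'b', 'a', 'e'] -> ['b', 'd', 'c', 'a', 'e']
'b': index 0 in ['b', 'd', 'c', 'a', 'e'] -> ['b', 'd', 'c', 'a', 'e']


Output: [4, 3, 1, 1, 3, 0, 3, 1, 2, 4, 2, 0]


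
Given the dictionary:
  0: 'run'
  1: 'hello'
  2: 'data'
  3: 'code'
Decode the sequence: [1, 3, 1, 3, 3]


Look up each index in the dictionary:
  1 -> 'hello'
  3 -> 'code'
  1 -> 'hello'
  3 -> 'code'
  3 -> 'code'

Decoded: "hello code hello code code"


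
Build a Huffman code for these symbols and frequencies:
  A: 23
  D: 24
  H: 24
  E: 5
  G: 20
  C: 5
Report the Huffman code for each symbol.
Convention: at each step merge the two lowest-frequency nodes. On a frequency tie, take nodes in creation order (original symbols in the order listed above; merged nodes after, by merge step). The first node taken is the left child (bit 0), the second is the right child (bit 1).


Huffman tree construction:
Step 1: Merge E(5) + C(5) = 10
Step 2: Merge (E+C)(10) + G(20) = 30
Step 3: Merge A(23) + D(24) = 47
Step 4: Merge H(24) + ((E+C)+G)(30) = 54
Step 5: Merge (A+D)(47) + (H+((E+C)+G))(54) = 101
Read each symbol's code off the tree from the root (left child = 0, right child = 1).

Codes:
  A: 00 (length 2)
  D: 01 (length 2)
  H: 10 (length 2)
  E: 1100 (length 4)
  G: 111 (length 3)
  C: 1101 (length 4)
Average code length: 242/101 = 2.3960 bits/symbol


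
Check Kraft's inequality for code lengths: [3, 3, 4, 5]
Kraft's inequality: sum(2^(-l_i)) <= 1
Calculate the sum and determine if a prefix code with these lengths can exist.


Sum = 2^(-3) + 2^(-3) + 2^(-4) + 2^(-5)
    = 0.125 + 0.125 + 0.0625 + 0.03125
    = 11/32 = 0.34375
Since 0.34375 <= 1, Kraft's inequality IS satisfied.
A prefix code with these lengths CAN exist.

Kraft sum = 0.34375. Satisfied.


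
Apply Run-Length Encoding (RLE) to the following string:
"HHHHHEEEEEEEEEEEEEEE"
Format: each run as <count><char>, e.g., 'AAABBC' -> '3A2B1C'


Scanning runs left to right:
  i=0: run of 'H' x 5 -> '5H'
  i=5: run of 'E' x 15 -> '15E'

RLE = 5H15E


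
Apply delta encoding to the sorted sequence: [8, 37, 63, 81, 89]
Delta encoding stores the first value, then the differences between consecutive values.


First value: 8
Deltas:
  37 - 8 = 29
  63 - 37 = 26
  81 - 63 = 18
  89 - 81 = 8


Delta encoded: [8, 29, 26, 18, 8]


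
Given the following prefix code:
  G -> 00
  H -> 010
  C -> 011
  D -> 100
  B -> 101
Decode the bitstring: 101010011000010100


Decoding step by step:
Bits 101 -> B
Bits 010 -> H
Bits 011 -> C
Bits 00 -> G
Bits 00 -> G
Bits 101 -> B
Bits 00 -> G


Decoded message: BHCGGBG


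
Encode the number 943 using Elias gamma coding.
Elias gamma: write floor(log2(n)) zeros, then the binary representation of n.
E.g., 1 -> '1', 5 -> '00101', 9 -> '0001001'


num_bits = floor(log2(943)) + 1 = 10
leading_zeros = num_bits - 1 = 9
binary(943) = 1110101111

Elias gamma(943) = '000000000' + '1110101111' = 0000000001110101111 (19 bits)


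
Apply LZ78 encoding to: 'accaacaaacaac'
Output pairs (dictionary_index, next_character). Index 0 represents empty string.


LZ78 encoding steps:
Dictionary: {0: ''}
Step 1: w='' (idx 0), next='a' -> output (0, 'a'), add 'a' as idx 1
Step 2: w='' (idx 0), next='c' -> output (0, 'c'), add 'c' as idx 2
Step 3: w='c' (idx 2), next='a' -> output (2, 'a'), add 'ca' as idx 3
Step 4: w='a' (idx 1), next='c' -> output (1, 'c'), add 'ac' as idx 4
Step 5: w='a' (idx 1), next='a' -> output (1, 'a'), add 'aa' as idx 5
Step 6: w='ac' (idx 4), next='a' -> output (4, 'a'), add 'aca' as idx 6
Step 7: w='ac' (idx 4), end of input -> output (4, '')


Encoded: [(0, 'a'), (0, 'c'), (2, 'a'), (1, 'c'), (1, 'a'), (4, 'a'), (4, '')]


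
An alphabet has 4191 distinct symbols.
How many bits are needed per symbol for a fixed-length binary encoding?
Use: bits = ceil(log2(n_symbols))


log2(4191) = 12.0331
Bracket: 2^12 = 4096 < 4191 <= 2^13 = 8192
So ceil(log2(4191)) = 13

bits = ceil(log2(4191)) = ceil(12.0331) = 13 bits


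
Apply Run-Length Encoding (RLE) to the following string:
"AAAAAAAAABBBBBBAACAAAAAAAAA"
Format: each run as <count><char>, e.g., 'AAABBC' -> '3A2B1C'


Scanning runs left to right:
  i=0: run of 'A' x 9 -> '9A'
  i=9: run of 'B' x 6 -> '6B'
  i=15: run of 'A' x 2 -> '2A'
  i=17: run of 'C' x 1 -> '1C'
  i=18: run of 'A' x 9 -> '9A'

RLE = 9A6B2A1C9A


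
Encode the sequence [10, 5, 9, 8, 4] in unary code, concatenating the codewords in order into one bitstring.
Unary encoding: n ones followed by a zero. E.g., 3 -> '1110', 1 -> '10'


Encode each number as n ones followed by a terminating 0:
  10 -> 11111111110 (11 bits)
  5 -> 111110 (6 bits)
  9 -> 1111111110 (10 bits)
  8 -> 111111110 (9 bits)
  4 -> 11110 (5 bits)
Total length = 11 + 6 + 10 + 9 + 5 = 41 bits.

Unary([10, 5, 9, 8, 4]) = 11111111110111110111111111011111111011110 (41 bits)


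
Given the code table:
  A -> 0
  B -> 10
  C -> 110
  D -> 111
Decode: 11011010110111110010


Decoding:
110 -> C
110 -> C
10 -> B
110 -> C
111 -> D
110 -> C
0 -> A
10 -> B


Result: CCBCDCAB


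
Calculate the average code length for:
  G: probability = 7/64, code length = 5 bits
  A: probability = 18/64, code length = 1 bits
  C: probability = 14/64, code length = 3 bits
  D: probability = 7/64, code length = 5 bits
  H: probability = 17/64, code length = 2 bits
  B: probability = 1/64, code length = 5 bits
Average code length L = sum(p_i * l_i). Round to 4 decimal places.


Weighted contributions p_i * l_i:
  G: (7/64) * 5 = 35/64
  A: (18/64) * 1 = 18/64
  C: (14/64) * 3 = 42/64
  D: (7/64) * 5 = 35/64
  H: (17/64) * 2 = 34/64
  B: (1/64) * 5 = 5/64
Sum = (35 + 18 + 42 + 35 + 34 + 5)/64 = 169/64

L = 169/64 = 2.6406 bits/symbol


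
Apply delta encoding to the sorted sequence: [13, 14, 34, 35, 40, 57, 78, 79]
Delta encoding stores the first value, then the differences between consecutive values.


First value: 13
Deltas:
  14 - 13 = 1
  34 - 14 = 20
  35 - 34 = 1
  40 - 35 = 5
  57 - 40 = 17
  78 - 57 = 21
  79 - 78 = 1


Delta encoded: [13, 1, 20, 1, 5, 17, 21, 1]


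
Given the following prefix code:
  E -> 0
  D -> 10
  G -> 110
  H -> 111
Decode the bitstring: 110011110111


Decoding step by step:
Bits 110 -> G
Bits 0 -> E
Bits 111 -> H
Bits 10 -> D
Bits 111 -> H


Decoded message: GEHDH


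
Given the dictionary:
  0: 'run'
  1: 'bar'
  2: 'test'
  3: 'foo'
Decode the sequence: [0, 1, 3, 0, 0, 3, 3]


Look up each index in the dictionary:
  0 -> 'run'
  1 -> 'bar'
  3 -> 'foo'
  0 -> 'run'
  0 -> 'run'
  3 -> 'foo'
  3 -> 'foo'

Decoded: "run bar foo run run foo foo"


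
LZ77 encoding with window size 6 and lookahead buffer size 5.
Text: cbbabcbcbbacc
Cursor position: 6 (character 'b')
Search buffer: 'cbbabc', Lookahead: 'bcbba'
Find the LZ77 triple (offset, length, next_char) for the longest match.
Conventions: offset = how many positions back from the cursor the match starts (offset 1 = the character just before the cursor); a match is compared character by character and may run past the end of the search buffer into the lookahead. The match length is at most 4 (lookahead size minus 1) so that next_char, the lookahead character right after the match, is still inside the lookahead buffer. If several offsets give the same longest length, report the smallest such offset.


Try each offset into the search buffer:
  offset=1 (pos 5, char 'c'): match length 0
  offset=2 (pos 4, char 'b'): match length 3
  offset=3 (pos 3, char 'a'): match length 0
  offset=4 (pos 2, char 'b'): match length 1
  offset=5 (pos 1, char 'b'): match length 1
  offset=6 (pos 0, char 'c'): match length 0
Longest match has length 3 at offset 2.
next_char = character at position 6 + 3 = 9 -> 'b'

Best match: offset=2, length=3 (matching 'bcb' starting at position 4)
LZ77 triple: (2, 3, 'b')


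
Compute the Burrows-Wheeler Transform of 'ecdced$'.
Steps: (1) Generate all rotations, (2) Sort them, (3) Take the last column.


Rotations (sorted):
  0: $ecdced -> last char: d
  1: cdced$e -> last char: e
  2: ced$ecd -> last char: d
  3: d$ecdce -> last char: e
  4: dced$ec -> last char: c
  5: ecdced$ -> last char: $
  6: ed$ecdc -> last char: c


BWT = dedec$c


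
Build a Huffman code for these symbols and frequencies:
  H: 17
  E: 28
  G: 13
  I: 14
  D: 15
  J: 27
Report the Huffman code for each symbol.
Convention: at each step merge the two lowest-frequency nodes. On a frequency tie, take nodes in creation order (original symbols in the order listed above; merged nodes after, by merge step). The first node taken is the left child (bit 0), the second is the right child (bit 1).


Huffman tree construction:
Step 1: Merge G(13) + I(14) = 27
Step 2: Merge D(15) + H(17) = 32
Step 3: Merge J(27) + (G+I)(27) = 54
Step 4: Merge E(28) + (D+H)(32) = 60
Step 5: Merge (J+(G+I))(54) + (E+(D+H))(60) = 114
Read each symbol's code off the tree from the root (left child = 0, right child = 1).

Codes:
  H: 111 (length 3)
  E: 10 (length 2)
  G: 010 (length 3)
  I: 011 (length 3)
  D: 110 (length 3)
  J: 00 (length 2)
Average code length: 287/114 = 2.5175 bits/symbol


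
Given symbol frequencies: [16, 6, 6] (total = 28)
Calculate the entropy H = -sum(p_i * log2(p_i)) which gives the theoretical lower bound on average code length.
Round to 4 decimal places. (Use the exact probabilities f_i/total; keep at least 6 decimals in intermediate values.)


Per-symbol terms -p_i * log2(p_i) with p_i = f_i/28:
  p = 16/28 = 0.571429: log2(p) = -0.807355, -p*log2(p) = 0.461346
  p = 6/28 = 0.214286: log2(p) = -2.222392, -p*log2(p) = 0.476227
  p = 6/28 = 0.214286: log2(p) = -2.222392, -p*log2(p) = 0.476227
H = 0.461346 + 0.476227 + 0.476227 = 1.413800

H = 1.4138 bits/symbol


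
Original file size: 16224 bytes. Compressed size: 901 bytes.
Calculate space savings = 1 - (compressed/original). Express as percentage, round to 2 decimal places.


ratio = compressed/original = 901/16224 = 0.055535
savings = 1 - ratio = 1 - 0.055535 = 0.944465
as a percentage: 0.944465 * 100 = 94.45%

Space savings = 1 - 901/16224 = 94.45%


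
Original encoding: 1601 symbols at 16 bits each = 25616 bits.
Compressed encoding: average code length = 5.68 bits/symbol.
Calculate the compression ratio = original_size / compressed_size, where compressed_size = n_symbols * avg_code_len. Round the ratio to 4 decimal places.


original_size = n_symbols * orig_bits = 1601 * 16 = 25616 bits
compressed_size = n_symbols * avg_code_len = 1601 * 5.68 = 9093.68 bits
ratio = original_size / compressed_size = 25616 / 9093.68 = 2.8169

Compression ratio = 2.8169


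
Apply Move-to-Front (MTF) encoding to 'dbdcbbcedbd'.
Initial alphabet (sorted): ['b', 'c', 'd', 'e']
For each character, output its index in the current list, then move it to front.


MTF encoding:
'd': index 2 in ['b', 'c', 'd', 'e'] -> ['d', 'b', 'c', 'e']
'b': index 1 in ['d', 'b', 'c', 'e'] -> ['b', 'd', 'c', 'e']
'd': index 1 in ['b', 'd', 'c', 'e'] -> ['d', 'b', 'c', 'e']
'c': index 2 in ['d', 'b', 'c', 'e'] -> ['c', 'd', 'b', 'e']
'b': index 2 in ['c', 'd', 'b', 'e'] -> ['b', 'c', 'd', 'e']
'b': index 0 in ['b', 'c', 'd', 'e'] -> ['b', 'c', 'd', 'e']
'c': index 1 in ['b', 'c', 'd', 'e'] -> ['c', 'b', 'd', 'e']
'e': index 3 in ['c', 'b', 'd', 'e'] -> ['e', 'c', 'b', 'd']
'd': index 3 in ['e', 'c', 'b', 'd'] -> ['d', 'e', 'c', 'b']
'b': index 3 in ['d', 'e', 'c', 'b'] -> ['b', 'd', 'e', 'c']
'd': index 1 in ['b', 'd', 'e', 'c'] -> ['d', 'b', 'e', 'c']


Output: [2, 1, 1, 2, 2, 0, 1, 3, 3, 3, 1]


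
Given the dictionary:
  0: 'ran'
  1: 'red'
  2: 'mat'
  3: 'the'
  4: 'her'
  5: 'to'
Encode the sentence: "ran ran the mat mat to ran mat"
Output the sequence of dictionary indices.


Look up each word in the dictionary:
  'ran' -> 0
  'ran' -> 0
  'the' -> 3
  'mat' -> 2
  'mat' -> 2
  'to' -> 5
  'ran' -> 0
  'mat' -> 2

Encoded: [0, 0, 3, 2, 2, 5, 0, 2]


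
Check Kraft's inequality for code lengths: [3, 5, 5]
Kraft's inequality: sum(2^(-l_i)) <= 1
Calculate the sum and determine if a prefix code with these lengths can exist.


Sum = 2^(-3) + 2^(-5) + 2^(-5)
    = 0.125 + 0.03125 + 0.03125
    = 6/32 = 0.1875
Since 0.1875 <= 1, Kraft's inequality IS satisfied.
A prefix code with these lengths CAN exist.

Kraft sum = 0.1875. Satisfied.


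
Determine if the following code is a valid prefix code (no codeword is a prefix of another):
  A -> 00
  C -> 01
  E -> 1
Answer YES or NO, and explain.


Checking each pair (does one codeword prefix another?):
  A='00' vs C='01': no prefix
  A='00' vs E='1': no prefix
  C='01' vs A='00': no prefix
  C='01' vs E='1': no prefix
  E='1' vs A='00': no prefix
  E='1' vs C='01': no prefix
No violation found over all pairs.

YES -- this is a valid prefix code. No codeword is a prefix of any other codeword.


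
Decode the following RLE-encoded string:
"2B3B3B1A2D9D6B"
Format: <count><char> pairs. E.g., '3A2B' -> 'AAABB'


Expanding each <count><char> pair:
  2B -> 'BB'
  3B -> 'BBB'
  3B -> 'BBB'
  1A -> 'A'
  2D -> 'DD'
  9D -> 'DDDDDDDDD'
  6B -> 'BBBBBB'

Decoded = BBBBBBBBADDDDDDDDDDDBBBBBB


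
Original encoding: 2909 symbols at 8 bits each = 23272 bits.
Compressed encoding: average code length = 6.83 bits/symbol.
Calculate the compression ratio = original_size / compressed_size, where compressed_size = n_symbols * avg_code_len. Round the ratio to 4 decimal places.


original_size = n_symbols * orig_bits = 2909 * 8 = 23272 bits
compressed_size = n_symbols * avg_code_len = 2909 * 6.83 = 19868.47 bits
ratio = original_size / compressed_size = 23272 / 19868.47 = 1.1713

Compression ratio = 1.1713


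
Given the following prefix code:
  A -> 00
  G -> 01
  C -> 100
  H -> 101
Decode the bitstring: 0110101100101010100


Decoding step by step:
Bits 01 -> G
Bits 101 -> H
Bits 01 -> G
Bits 100 -> C
Bits 101 -> H
Bits 01 -> G
Bits 01 -> G
Bits 00 -> A


Decoded message: GHGCHGGA


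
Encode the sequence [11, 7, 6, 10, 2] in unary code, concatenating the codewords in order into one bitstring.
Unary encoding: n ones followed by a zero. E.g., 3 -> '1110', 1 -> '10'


Encode each number as n ones followed by a terminating 0:
  11 -> 111111111110 (12 bits)
  7 -> 11111110 (8 bits)
  6 -> 1111110 (7 bits)
  10 -> 11111111110 (11 bits)
  2 -> 110 (3 bits)
Total length = 12 + 8 + 7 + 11 + 3 = 41 bits.

Unary([11, 7, 6, 10, 2]) = 11111111111011111110111111011111111110110 (41 bits)


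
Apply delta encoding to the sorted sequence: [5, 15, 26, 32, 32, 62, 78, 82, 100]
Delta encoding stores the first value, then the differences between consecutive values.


First value: 5
Deltas:
  15 - 5 = 10
  26 - 15 = 11
  32 - 26 = 6
  32 - 32 = 0
  62 - 32 = 30
  78 - 62 = 16
  82 - 78 = 4
  100 - 82 = 18


Delta encoded: [5, 10, 11, 6, 0, 30, 16, 4, 18]


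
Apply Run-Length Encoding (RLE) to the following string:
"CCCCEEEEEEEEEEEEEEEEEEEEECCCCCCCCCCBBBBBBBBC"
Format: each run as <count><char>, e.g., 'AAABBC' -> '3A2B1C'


Scanning runs left to right:
  i=0: run of 'C' x 4 -> '4C'
  i=4: run of 'E' x 21 -> '21E'
  i=25: run of 'C' x 10 -> '10C'
  i=35: run of 'B' x 8 -> '8B'
  i=43: run of 'C' x 1 -> '1C'

RLE = 4C21E10C8B1C


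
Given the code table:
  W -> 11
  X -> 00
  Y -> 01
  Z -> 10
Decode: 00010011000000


Decoding:
00 -> X
01 -> Y
00 -> X
11 -> W
00 -> X
00 -> X
00 -> X


Result: XYXWXXX


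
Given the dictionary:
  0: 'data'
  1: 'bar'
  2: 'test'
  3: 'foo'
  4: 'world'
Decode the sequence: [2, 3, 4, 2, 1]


Look up each index in the dictionary:
  2 -> 'test'
  3 -> 'foo'
  4 -> 'world'
  2 -> 'test'
  1 -> 'bar'

Decoded: "test foo world test bar"


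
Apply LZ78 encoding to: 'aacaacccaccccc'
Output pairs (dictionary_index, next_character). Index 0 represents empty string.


LZ78 encoding steps:
Dictionary: {0: ''}
Step 1: w='' (idx 0), next='a' -> output (0, 'a'), add 'a' as idx 1
Step 2: w='a' (idx 1), next='c' -> output (1, 'c'), add 'ac' as idx 2
Step 3: w='a' (idx 1), next='a' -> output (1, 'a'), add 'aa' as idx 3
Step 4: w='' (idx 0), next='c' -> output (0, 'c'), add 'c' as idx 4
Step 5: w='c' (idx 4), next='c' -> output (4, 'c'), add 'cc' as idx 5
Step 6: w='ac' (idx 2), next='c' -> output (2, 'c'), add 'acc' as idx 6
Step 7: w='cc' (idx 5), next='c' -> output (5, 'c'), add 'ccc' as idx 7


Encoded: [(0, 'a'), (1, 'c'), (1, 'a'), (0, 'c'), (4, 'c'), (2, 'c'), (5, 'c')]


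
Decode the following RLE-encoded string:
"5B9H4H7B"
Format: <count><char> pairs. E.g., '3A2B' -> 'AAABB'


Expanding each <count><char> pair:
  5B -> 'BBBBB'
  9H -> 'HHHHHHHHH'
  4H -> 'HHHH'
  7B -> 'BBBBBBB'

Decoded = BBBBBHHHHHHHHHHHHHBBBBBBB


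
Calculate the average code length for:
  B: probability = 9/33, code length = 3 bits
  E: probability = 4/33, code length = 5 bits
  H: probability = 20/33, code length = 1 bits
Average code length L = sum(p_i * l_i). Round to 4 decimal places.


Weighted contributions p_i * l_i:
  B: (9/33) * 3 = 27/33
  E: (4/33) * 5 = 20/33
  H: (20/33) * 1 = 20/33
Sum = (27 + 20 + 20)/33 = 67/33

L = 67/33 = 2.0303 bits/symbol


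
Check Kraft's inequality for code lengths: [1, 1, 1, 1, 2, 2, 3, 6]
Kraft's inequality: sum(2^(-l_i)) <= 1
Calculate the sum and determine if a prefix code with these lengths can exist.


Sum = 2^(-1) + 2^(-1) + 2^(-1) + 2^(-1) + 2^(-2) + 2^(-2) + 2^(-3) + 2^(-6)
    = 0.5 + 0.5 + 0.5 + 0.5 + 0.25 + 0.25 + 0.125 + 0.015625
    = 169/64 = 2.640625
Since 2.640625 > 1, Kraft's inequality is NOT satisfied.
A prefix code with these lengths CANNOT exist.

Kraft sum = 2.640625. Not satisfied.


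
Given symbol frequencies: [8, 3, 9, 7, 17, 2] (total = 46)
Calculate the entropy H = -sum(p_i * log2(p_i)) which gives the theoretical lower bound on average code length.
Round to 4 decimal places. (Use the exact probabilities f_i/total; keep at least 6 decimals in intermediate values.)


Per-symbol terms -p_i * log2(p_i) with p_i = f_i/46:
  p = 8/46 = 0.173913: log2(p) = -2.523562, -p*log2(p) = 0.438880
  p = 3/46 = 0.065217: log2(p) = -3.938599, -p*log2(p) = 0.256865
  p = 9/46 = 0.195652: log2(p) = -2.353637, -p*log2(p) = 0.460494
  p = 7/46 = 0.152174: log2(p) = -2.716207, -p*log2(p) = 0.413336
  p = 17/46 = 0.369565: log2(p) = -1.436099, -p*log2(p) = 0.530732
  p = 2/46 = 0.043478: log2(p) = -4.523562, -p*log2(p) = 0.196677
H = 0.438880 + 0.256865 + 0.460494 + 0.413336 + 0.530732 + 0.196677 = 2.296984

H = 2.297 bits/symbol


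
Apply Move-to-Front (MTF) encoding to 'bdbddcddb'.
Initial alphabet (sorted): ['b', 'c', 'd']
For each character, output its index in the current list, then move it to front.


MTF encoding:
'b': index 0 in ['b', 'c', 'd'] -> ['b', 'c', 'd']
'd': index 2 in ['b', 'c', 'd'] -> ['d', 'b', 'c']
'b': index 1 in ['d', 'b', 'c'] -> ['b', 'd', 'c']
'd': index 1 in ['b', 'd', 'c'] -> ['d', 'b', 'c']
'd': index 0 in ['d', 'b', 'c'] -> ['d', 'b', 'c']
'c': index 2 in ['d', 'b', 'c'] -> ['c', 'd', 'b']
'd': index 1 in ['c', 'd', 'b'] -> ['d', 'c', 'b']
'd': index 0 in ['d', 'c', 'b'] -> ['d', 'c', 'b']
'b': index 2 in ['d', 'c', 'b'] -> ['b', 'd', 'c']


Output: [0, 2, 1, 1, 0, 2, 1, 0, 2]


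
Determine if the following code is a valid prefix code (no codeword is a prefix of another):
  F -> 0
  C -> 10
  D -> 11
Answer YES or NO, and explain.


Checking each pair (does one codeword prefix another?):
  F='0' vs C='10': no prefix
  F='0' vs D='11': no prefix
  C='10' vs F='0': no prefix
  C='10' vs D='11': no prefix
  D='11' vs F='0': no prefix
  D='11' vs C='10': no prefix
No violation found over all pairs.

YES -- this is a valid prefix code. No codeword is a prefix of any other codeword.


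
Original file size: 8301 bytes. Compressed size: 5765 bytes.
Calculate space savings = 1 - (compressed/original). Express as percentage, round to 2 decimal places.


ratio = compressed/original = 5765/8301 = 0.694495
savings = 1 - ratio = 1 - 0.694495 = 0.305505
as a percentage: 0.305505 * 100 = 30.55%

Space savings = 1 - 5765/8301 = 30.55%


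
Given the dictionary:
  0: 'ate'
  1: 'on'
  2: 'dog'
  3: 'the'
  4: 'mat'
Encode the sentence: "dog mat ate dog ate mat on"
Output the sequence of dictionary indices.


Look up each word in the dictionary:
  'dog' -> 2
  'mat' -> 4
  'ate' -> 0
  'dog' -> 2
  'ate' -> 0
  'mat' -> 4
  'on' -> 1

Encoded: [2, 4, 0, 2, 0, 4, 1]


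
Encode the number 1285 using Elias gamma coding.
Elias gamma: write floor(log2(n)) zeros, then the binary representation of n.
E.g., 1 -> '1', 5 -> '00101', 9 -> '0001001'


num_bits = floor(log2(1285)) + 1 = 11
leading_zeros = num_bits - 1 = 10
binary(1285) = 10100000101

Elias gamma(1285) = '0000000000' + '10100000101' = 000000000010100000101 (21 bits)


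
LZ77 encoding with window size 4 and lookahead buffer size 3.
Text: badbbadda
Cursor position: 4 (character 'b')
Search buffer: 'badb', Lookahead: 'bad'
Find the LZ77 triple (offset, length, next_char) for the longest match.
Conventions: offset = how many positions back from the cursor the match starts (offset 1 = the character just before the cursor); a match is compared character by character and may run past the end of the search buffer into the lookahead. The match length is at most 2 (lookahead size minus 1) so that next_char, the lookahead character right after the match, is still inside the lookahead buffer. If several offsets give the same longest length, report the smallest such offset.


Try each offset into the search buffer:
  offset=1 (pos 3, char 'b'): match length 1
  offset=2 (pos 2, char 'd'): match length 0
  offset=3 (pos 1, char 'a'): match length 0
  offset=4 (pos 0, char 'b'): match length 2
Longest match has length 2 at offset 4.
next_char = character at position 4 + 2 = 6 -> 'd'

Best match: offset=4, length=2 (matching 'ba' starting at position 0)
LZ77 triple: (4, 2, 'd')


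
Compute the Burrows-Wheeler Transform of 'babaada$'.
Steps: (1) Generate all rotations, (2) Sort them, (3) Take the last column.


Rotations (sorted):
  0: $babaada -> last char: a
  1: a$babaad -> last char: d
  2: aada$bab -> last char: b
  3: abaada$b -> last char: b
  4: ada$baba -> last char: a
  5: baada$ba -> last char: a
  6: babaada$ -> last char: $
  7: da$babaa -> last char: a


BWT = adbbaa$a


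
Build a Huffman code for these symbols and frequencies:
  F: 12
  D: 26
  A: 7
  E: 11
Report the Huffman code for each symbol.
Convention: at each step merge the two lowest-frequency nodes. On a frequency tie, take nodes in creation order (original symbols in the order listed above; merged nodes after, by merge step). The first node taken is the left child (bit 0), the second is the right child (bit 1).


Huffman tree construction:
Step 1: Merge A(7) + E(11) = 18
Step 2: Merge F(12) + (A+E)(18) = 30
Step 3: Merge D(26) + (F+(A+E))(30) = 56
Read each symbol's code off the tree from the root (left child = 0, right child = 1).

Codes:
  F: 10 (length 2)
  D: 0 (length 1)
  A: 110 (length 3)
  E: 111 (length 3)
Average code length: 104/56 = 1.8571 bits/symbol
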